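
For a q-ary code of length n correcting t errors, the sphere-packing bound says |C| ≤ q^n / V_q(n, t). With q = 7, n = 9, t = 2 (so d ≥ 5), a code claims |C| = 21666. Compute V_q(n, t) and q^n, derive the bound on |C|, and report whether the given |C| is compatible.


V_q(n, t) = 1351, q^n = 40353607, Hamming bound = 29869, |C| = 21666 ≤ bound (satisfied).

Step 1: Compute V_q(n, t) = Σ_{j=0}^2 C(n, j) (q−1)^j.
  j = 0: C(9,0)·(6)^0 = 1·1 = 1.
  j = 1: C(9,1)·(6)^1 = 9·6 = 54.
  j = 2: C(9,2)·(6)^2 = 36·36 = 1296.
  V_q(n, t) = 1 + 54 + 1296 = 1351.
Step 2: q^n = 7^9 = 40353607.
Step 3: Hamming bound ⌊q^n / V_q(n,t)⌋ = ⌊40353607/1351⌋ = 29869.
Step 4: Compare |C| = 21666 to 29869: satisfied.
The claimed |C| lies below the Hamming bound.


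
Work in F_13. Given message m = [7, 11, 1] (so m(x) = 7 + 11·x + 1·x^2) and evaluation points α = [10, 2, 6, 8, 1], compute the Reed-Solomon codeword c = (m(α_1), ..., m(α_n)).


c = [9, 7, 5, 3, 6]

Message polynomial: m(x) = 7 + 11·x + 1·x^2 (mod 13).
For each evaluation point α_i, compute m(α_i) mod 13:
  α_1 = 10: Horner steps 1 → 8 → 9, so m(10) = 9.
  α_2 = 2: Horner steps 1 → 0 → 7, so m(2) = 7.
  α_3 = 6: Horner steps 1 → 4 → 5, so m(6) = 5.
  α_4 = 8: Horner steps 1 → 6 → 3, so m(8) = 3.
  α_5 = 1: Horner steps 1 → 12 → 6, so m(1) = 6.
Codeword c = [9, 7, 5, 3, 6] ∈ F_13^5.


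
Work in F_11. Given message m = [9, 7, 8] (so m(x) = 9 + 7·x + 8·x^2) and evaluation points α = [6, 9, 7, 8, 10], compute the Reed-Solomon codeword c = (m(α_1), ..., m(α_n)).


c = [9, 5, 10, 5, 10]

Message polynomial: m(x) = 9 + 7·x + 8·x^2 (mod 11).
For each evaluation point α_i, compute m(α_i) mod 11:
  α_1 = 6: Horner steps 8 → 0 → 9, so m(6) = 9.
  α_2 = 9: Horner steps 8 → 2 → 5, so m(9) = 5.
  α_3 = 7: Horner steps 8 → 8 → 10, so m(7) = 10.
  α_4 = 8: Horner steps 8 → 5 → 5, so m(8) = 5.
  α_5 = 10: Horner steps 8 → 10 → 10, so m(10) = 10.
Codeword c = [9, 5, 10, 5, 10] ∈ F_11^5.


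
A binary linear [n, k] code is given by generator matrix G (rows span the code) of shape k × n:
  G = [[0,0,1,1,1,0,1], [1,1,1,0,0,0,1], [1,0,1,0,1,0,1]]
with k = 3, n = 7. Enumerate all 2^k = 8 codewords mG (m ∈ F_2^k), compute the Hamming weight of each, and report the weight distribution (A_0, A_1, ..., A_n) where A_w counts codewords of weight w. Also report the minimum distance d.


Weight distribution: A_0 = 1, A_2 = 2, A_4 = 5. Minimum distance d = 2.

Enumerate all 2^3 = 8 messages m ∈ F_2^3.
For each, compute codeword c = mG in F_2^7, then tally its weight.
  m = 000 → c = 0000000, weight = 0.
  m = 100 → c = 0011101, weight = 4.
  m = 010 → c = 1110001, weight = 4.
  m = 110 → c = 1101100, weight = 4.
  m = 001 → c = 1010101, weight = 4.
  m = 101 → c = 1001000, weight = 2.
  m = 011 → c = 0100100, weight = 2.
  m = 111 → c = 0111001, weight = 4.
Tally weights:
  weight 0: 1 codewords.
  weight 2: 2 codewords.
  weight 4: 5 codewords.
Minimum distance d = smallest w > 0 with A_w > 0 = 2.
Sanity: Σ A_w = 8 = 2^3 = 8 ✓.


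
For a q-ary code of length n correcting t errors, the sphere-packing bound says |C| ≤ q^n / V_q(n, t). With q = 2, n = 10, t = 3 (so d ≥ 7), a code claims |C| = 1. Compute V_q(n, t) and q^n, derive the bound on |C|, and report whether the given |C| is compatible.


V_q(n, t) = 176, q^n = 1024, Hamming bound = 5, |C| = 1 ≤ bound (satisfied).

Step 1: Compute V_q(n, t) = Σ_{j=0}^3 C(n, j) (q−1)^j.
  j = 0: C(10,0)·(1)^0 = 1·1 = 1.
  j = 1: C(10,1)·(1)^1 = 10·1 = 10.
  j = 2: C(10,2)·(1)^2 = 45·1 = 45.
  j = 3: C(10,3)·(1)^3 = 120·1 = 120.
  V_q(n, t) = 1 + 10 + 45 + 120 = 176.
Step 2: q^n = 2^10 = 1024.
Step 3: Hamming bound ⌊q^n / V_q(n,t)⌋ = ⌊1024/176⌋ = 5.
Step 4: Compare |C| = 1 to 5: satisfied.
The claimed |C| lies below the Hamming bound.


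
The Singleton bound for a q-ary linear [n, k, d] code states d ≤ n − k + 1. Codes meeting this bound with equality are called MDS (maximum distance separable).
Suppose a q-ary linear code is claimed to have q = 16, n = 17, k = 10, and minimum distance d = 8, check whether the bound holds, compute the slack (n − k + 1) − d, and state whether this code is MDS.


Singleton RHS = n − k + 1 = 8, slack = 0, bound satisfied, MDS.

Singleton bound: d ≤ n − k + 1.
Here n = 17, k = 10, so n − k + 1 = 8.
Given d = 8, check d ≤ 8: YES.
Slack = (n − k + 1) − d = 0.
The code is MDS (slack = 0).
Description: the claimed parameters are [17, 10, 8]_16; such a code would be MDS (meets Singleton bound).


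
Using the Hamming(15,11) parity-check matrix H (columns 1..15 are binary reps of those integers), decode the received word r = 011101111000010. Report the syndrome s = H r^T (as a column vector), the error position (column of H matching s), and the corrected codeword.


s = (1, 0, 1, 1)^T, error position = 11, corrected codeword c = 011101111010010

Compute s = H r^T mod 2 one row at a time:
  s_1 = 1 + 1 + 0 + 0 + 0 + 0 + 1 + 0 = 3 ≡ 1 (mod 2).
  s_2 = 1 + 0 + 1 + 1 + 0 + 0 + 1 + 0 = 4 ≡ 0 (mod 2).
  s_3 = 1 + 1 + 1 + 1 + 0 + 0 + 1 + 0 = 5 ≡ 1 (mod 2).
  s_4 = 0 + 1 + 0 + 1 + 1 + 0 + 0 + 0 = 3 ≡ 1 (mod 2).
s = (1, 0, 1, 1)^T — this equals column 11 of H (binary 1011), so error is at position 11.
Correct: flip bit 11 of r = 011101111000010 to get c = 011101111010010.


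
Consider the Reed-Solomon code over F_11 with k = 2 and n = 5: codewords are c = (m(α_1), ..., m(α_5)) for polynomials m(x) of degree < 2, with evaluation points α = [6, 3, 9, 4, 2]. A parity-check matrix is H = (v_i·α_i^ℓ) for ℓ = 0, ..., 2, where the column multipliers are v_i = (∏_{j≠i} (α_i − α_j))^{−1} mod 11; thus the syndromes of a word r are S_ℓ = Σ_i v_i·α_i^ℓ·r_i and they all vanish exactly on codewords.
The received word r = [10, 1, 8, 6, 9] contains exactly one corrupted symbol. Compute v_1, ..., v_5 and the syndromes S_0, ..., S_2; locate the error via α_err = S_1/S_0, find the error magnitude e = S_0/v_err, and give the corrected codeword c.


S = (10, 7, 6), error at position 4, error magnitude e = 2, c = [10, 1, 8, 4, 9].

Step 1: column multipliers v_i = (∏_{j≠i}(α_i − α_j))^{−1} mod 11.
  i = 1 (α = 6): (6−3)(6−9)(6−4)(6−2) = 3·(−3)·2·4 = −72 ≡ 5, so v_1 = 5^{−1} = 9 (mod 11).
  i = 2 (α = 3): (3−6)(3−9)(3−4)(3−2) = (−3)·(−6)·(−1)·1 = −18 ≡ 4, so v_2 = 4^{−1} = 3 (mod 11).
  i = 3 (α = 9): (9−6)(9−3)(9−4)(9−2) = 3·6·5·7 = 630 ≡ 3, so v_3 = 3^{−1} = 4 (mod 11).
  i = 4 (α = 4): (4−6)(4−3)(4−9)(4−2) = (−2)·1·(−5)·2 = 20 ≡ 9, so v_4 = 9^{−1} = 5 (mod 11).
  i = 5 (α = 2): (2−6)(2−3)(2−9)(2−4) = (−4)·(−1)·(−7)·(−2) = 56 ≡ 1, so v_5 = 1^{−1} = 1 (mod 11).
  v = [9, 3, 4, 5, 1].
Step 2: syndromes of r = [10, 1, 8, 6, 9] (all sums mod 11).
  S_0 = Σ v_i r_i = 9·10 + 3·1 + 4·8 + 5·6 + 1·9 = 164 ≡ 10.
  S_1 = Σ v_i α_i r_i = 9·6·10 + 3·3·1 + 4·9·8 + 5·4·6 + 1·2·9 = 975 ≡ 7.
  α_i^2 mod 11 = [3, 9, 4, 5, 4].
  S_2 = Σ v_i α_i^2 r_i = 9·3·10 + 3·9·1 + 4·4·8 + 5·5·6 + 1·4·9 = 611 ≡ 6.
  S = (10, 7, 6) ≠ 0, so r is not a codeword (an error is present).
Step 3: locate the error. For a single error e at position i, S_ℓ = v_i·e·α_i^ℓ, so α_err = S_1/S_0.
  S_0^{−1} = 10^{−1} = 10 (mod 11), so α_err = 7·10 = 70 ≡ 4 = α_4. Error position i = 4.
  Consistency check: S_2/S_1 = 6·8 = 48 ≡ 4 = α_err ✓ (single-error assumption holds).
Step 4: error magnitude e = S_0/v_4 = S_0·∏_{j≠4}(α_4 − α_j) = 10·9 = 90 ≡ 2 (mod 11).
Step 5: correct position 4: c_4 = r_4 − e = 6 − 2 ≡ 4 (mod 11). Hence c = [10, 1, 8, 4, 9].
  Check: interpolating c through the α_i gives m(x) = 3 + 3·x (degree < 2) with m(α_i) = c_i for every i, so c is indeed a codeword.


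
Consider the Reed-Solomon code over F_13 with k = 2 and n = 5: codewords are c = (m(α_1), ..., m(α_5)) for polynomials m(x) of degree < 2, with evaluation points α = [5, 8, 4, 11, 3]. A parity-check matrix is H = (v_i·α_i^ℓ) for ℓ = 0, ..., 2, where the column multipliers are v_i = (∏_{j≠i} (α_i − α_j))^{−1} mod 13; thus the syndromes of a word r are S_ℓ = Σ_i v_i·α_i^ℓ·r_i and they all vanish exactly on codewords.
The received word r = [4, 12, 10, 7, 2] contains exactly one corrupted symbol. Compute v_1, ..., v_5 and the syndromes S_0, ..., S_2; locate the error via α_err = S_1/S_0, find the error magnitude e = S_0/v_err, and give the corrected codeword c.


S = (6, 5, 2), error at position 5, error magnitude e = 12, c = [4, 12, 10, 7, 3].

Step 1: column multipliers v_i = (∏_{j≠i}(α_i − α_j))^{−1} mod 13.
  i = 1 (α = 5): (5−8)(5−4)(5−11)(5−3) = (−3)·1·(−6)·2 = 36 ≡ 10, so v_1 = 10^{−1} = 4 (mod 13).
  i = 2 (α = 8): (8−5)(8−4)(8−11)(8−3) = 3·4·(−3)·5 = −180 ≡ 2, so v_2 = 2^{−1} = 7 (mod 13).
  i = 3 (α = 4): (4−5)(4−8)(4−11)(4−3) = (−1)·(−4)·(−7)·1 = −28 ≡ 11, so v_3 = 11^{−1} = 6 (mod 13).
  i = 4 (α = 11): (11−5)(11−8)(11−4)(11−3) = 6·3·7·8 = 1008 ≡ 7, so v_4 = 7^{−1} = 2 (mod 13).
  i = 5 (α = 3): (3−5)(3−8)(3−4)(3−11) = (−2)·(−5)·(−1)·(−8) = 80 ≡ 2, so v_5 = 2^{−1} = 7 (mod 13).
  v = [4, 7, 6, 2, 7].
Step 2: syndromes of r = [4, 12, 10, 7, 2] (all sums mod 13).
  S_0 = Σ v_i r_i = 4·4 + 7·12 + 6·10 + 2·7 + 7·2 = 188 ≡ 6.
  S_1 = Σ v_i α_i r_i = 4·5·4 + 7·8·12 + 6·4·10 + 2·11·7 + 7·3·2 = 1188 ≡ 5.
  α_i^2 mod 13 = [12, 12, 3, 4, 9].
  S_2 = Σ v_i α_i^2 r_i = 4·12·4 + 7·12·12 + 6·3·10 + 2·4·7 + 7·9·2 = 1562 ≡ 2.
  S = (6, 5, 2) ≠ 0, so r is not a codeword (an error is present).
Step 3: locate the error. For a single error e at position i, S_ℓ = v_i·e·α_i^ℓ, so α_err = S_1/S_0.
  S_0^{−1} = 6^{−1} = 11 (mod 13), so α_err = 5·11 = 55 ≡ 3 = α_5. Error position i = 5.
  Consistency check: S_2/S_1 = 2·8 = 16 ≡ 3 = α_err ✓ (single-error assumption holds).
Step 4: error magnitude e = S_0/v_5 = S_0·∏_{j≠5}(α_5 − α_j) = 6·2 = 12 ≡ 12 (mod 13).
Step 5: correct position 5: c_5 = r_5 − e = 2 − 12 ≡ 3 (mod 13). Hence c = [4, 12, 10, 7, 3].
  Check: interpolating c through the α_i gives m(x) = 8 + 7·x (degree < 2) with m(α_i) = c_i for every i, so c is indeed a codeword.


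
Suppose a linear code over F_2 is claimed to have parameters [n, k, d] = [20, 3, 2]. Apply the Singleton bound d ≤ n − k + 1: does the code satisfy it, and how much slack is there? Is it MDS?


Singleton RHS = n − k + 1 = 18, slack = 16, bound satisfied, not MDS.

Singleton bound: d ≤ n − k + 1.
Here n = 20, k = 3, so n − k + 1 = 18.
Given d = 2, check d ≤ 18: YES.
Slack = (n − k + 1) − d = 16.
The code is NOT MDS (slack = 16 > 0).
Description: the claimed parameters are [20, 3, 2]_2; such a code would be non-MDS.


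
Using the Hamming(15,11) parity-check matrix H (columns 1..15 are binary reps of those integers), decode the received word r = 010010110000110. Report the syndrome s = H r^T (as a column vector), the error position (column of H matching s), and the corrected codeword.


s = (1, 0, 1, 1)^T, error position = 11, corrected codeword c = 010010110010110

Compute s = H r^T mod 2 one row at a time:
  s_1 = 1 + 0 + 0 + 0 + 0 + 1 + 1 + 0 = 3 ≡ 1 (mod 2).
  s_2 = 0 + 1 + 0 + 1 + 0 + 1 + 1 + 0 = 4 ≡ 0 (mod 2).
  s_3 = 1 + 0 + 0 + 1 + 0 + 0 + 1 + 0 = 3 ≡ 1 (mod 2).
  s_4 = 0 + 0 + 1 + 1 + 0 + 0 + 1 + 0 = 3 ≡ 1 (mod 2).
s = (1, 0, 1, 1)^T — this equals column 11 of H (binary 1011), so error is at position 11.
Correct: flip bit 11 of r = 010010110000110 to get c = 010010110010110.


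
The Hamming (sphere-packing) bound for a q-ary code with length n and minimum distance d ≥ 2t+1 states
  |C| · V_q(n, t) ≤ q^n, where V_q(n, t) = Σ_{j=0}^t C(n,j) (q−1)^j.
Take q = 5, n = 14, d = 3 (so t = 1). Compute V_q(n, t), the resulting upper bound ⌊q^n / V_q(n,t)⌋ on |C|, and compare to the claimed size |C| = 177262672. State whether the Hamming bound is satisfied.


V_q(n, t) = 57, q^n = 6103515625, Hamming bound = 107079221, |C| = 177262672 > bound (violated).

Step 1: Compute V_q(n, t) = Σ_{j=0}^1 C(n, j) (q−1)^j.
  j = 0: C(14,0)·(4)^0 = 1·1 = 1.
  j = 1: C(14,1)·(4)^1 = 14·4 = 56.
  V_q(n, t) = 1 + 56 = 57.
Step 2: q^n = 5^14 = 6103515625.
Step 3: Hamming bound ⌊q^n / V_q(n,t)⌋ = ⌊6103515625/57⌋ = 107079221.
Step 4: Compare |C| = 177262672 to 107079221: violated.
The claimed |C| lies above the Hamming bound, so no 5-ary code of length 14 with d ≥ 3 can have 177262672 codewords.


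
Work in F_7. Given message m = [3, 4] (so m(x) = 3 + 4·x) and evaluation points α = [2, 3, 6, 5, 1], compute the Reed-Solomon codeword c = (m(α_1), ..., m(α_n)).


c = [4, 1, 6, 2, 0]

Message polynomial: m(x) = 3 + 4·x (mod 7).
For each evaluation point α_i, compute m(α_i) mod 7:
  α_1 = 2: Horner steps 4 → 4, so m(2) = 4.
  α_2 = 3: Horner steps 4 → 1, so m(3) = 1.
  α_3 = 6: Horner steps 4 → 6, so m(6) = 6.
  α_4 = 5: Horner steps 4 → 2, so m(5) = 2.
  α_5 = 1: Horner steps 4 → 0, so m(1) = 0.
Codeword c = [4, 1, 6, 2, 0] ∈ F_7^5.


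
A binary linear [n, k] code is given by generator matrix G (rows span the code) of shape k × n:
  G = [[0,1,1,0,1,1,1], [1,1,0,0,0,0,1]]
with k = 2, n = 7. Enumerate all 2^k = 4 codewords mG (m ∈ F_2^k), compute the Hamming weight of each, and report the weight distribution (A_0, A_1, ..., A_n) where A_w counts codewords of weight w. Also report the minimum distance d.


Weight distribution: A_0 = 1, A_3 = 1, A_4 = 1, A_5 = 1. Minimum distance d = 3.

Enumerate all 2^2 = 4 messages m ∈ F_2^2.
For each, compute codeword c = mG in F_2^7, then tally its weight.
  m = 00 → c = 0000000, weight = 0.
  m = 10 → c = 0110111, weight = 5.
  m = 01 → c = 1100001, weight = 3.
  m = 11 → c = 1010110, weight = 4.
Tally weights:
  weight 0: 1 codewords.
  weight 3: 1 codewords.
  weight 4: 1 codewords.
  weight 5: 1 codewords.
Minimum distance d = smallest w > 0 with A_w > 0 = 3.
Sanity: Σ A_w = 4 = 2^2 = 4 ✓.


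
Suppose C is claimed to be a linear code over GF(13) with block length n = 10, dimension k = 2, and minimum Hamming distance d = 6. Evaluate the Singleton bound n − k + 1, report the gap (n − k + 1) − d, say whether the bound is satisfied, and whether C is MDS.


Singleton RHS = n − k + 1 = 9, slack = 3, bound satisfied, not MDS.

Singleton bound: d ≤ n − k + 1.
Here n = 10, k = 2, so n − k + 1 = 9.
Given d = 6, check d ≤ 9: YES.
Slack = (n − k + 1) − d = 3.
The code is NOT MDS (slack = 3 > 0).
Description: the claimed parameters are [10, 2, 6]_13; such a code would be non-MDS.


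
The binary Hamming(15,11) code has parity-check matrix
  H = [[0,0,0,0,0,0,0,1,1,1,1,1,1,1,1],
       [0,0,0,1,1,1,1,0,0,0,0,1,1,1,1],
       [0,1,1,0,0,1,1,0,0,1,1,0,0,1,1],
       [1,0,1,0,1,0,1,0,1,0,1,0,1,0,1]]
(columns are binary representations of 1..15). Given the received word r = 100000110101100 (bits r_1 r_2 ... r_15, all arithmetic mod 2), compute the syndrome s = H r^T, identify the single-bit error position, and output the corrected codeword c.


s = (0, 1, 0, 1)^T, error position = 5, corrected codeword c = 100010110101100

Compute s = H r^T mod 2 one row at a time:
  s_1 = 1 + 0 + 1 + 0 + 1 + 1 + 0 + 0 = 4 ≡ 0 (mod 2).
  s_2 = 0 + 0 + 0 + 1 + 1 + 1 + 0 + 0 = 3 ≡ 1 (mod 2).
  s_3 = 0 + 0 + 0 + 1 + 1 + 0 + 0 + 0 = 2 ≡ 0 (mod 2).
  s_4 = 1 + 0 + 0 + 1 + 0 + 0 + 1 + 0 = 3 ≡ 1 (mod 2).
s = (0, 1, 0, 1)^T — this equals column 5 of H (binary 0101), so error is at position 5.
Correct: flip bit 5 of r = 100000110101100 to get c = 100010110101100.


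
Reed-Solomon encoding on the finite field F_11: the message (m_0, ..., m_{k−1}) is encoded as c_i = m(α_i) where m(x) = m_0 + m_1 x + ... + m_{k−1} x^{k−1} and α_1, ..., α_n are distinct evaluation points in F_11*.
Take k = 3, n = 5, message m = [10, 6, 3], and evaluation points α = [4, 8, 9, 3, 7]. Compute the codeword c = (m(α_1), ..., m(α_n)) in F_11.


c = [5, 8, 10, 0, 1]

Message polynomial: m(x) = 10 + 6·x + 3·x^2 (mod 11).
For each evaluation point α_i, compute m(α_i) mod 11:
  α_1 = 4: Horner steps 3 → 7 → 5, so m(4) = 5.
  α_2 = 8: Horner steps 3 → 8 → 8, so m(8) = 8.
  α_3 = 9: Horner steps 3 → 0 → 10, so m(9) = 10.
  α_4 = 3: Horner steps 3 → 4 → 0, so m(3) = 0.
  α_5 = 7: Horner steps 3 → 5 → 1, so m(7) = 1.
Codeword c = [5, 8, 10, 0, 1] ∈ F_11^5.


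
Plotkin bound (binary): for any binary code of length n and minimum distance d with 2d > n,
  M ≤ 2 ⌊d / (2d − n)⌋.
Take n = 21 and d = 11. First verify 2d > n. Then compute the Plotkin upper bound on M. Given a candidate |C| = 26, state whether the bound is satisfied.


Plotkin bound M ≤ 22; given |C| = 26 > bound (violated).

Check applicability: 2d = 22, n = 21.
2d − n = 1 > 0, so Plotkin applies.
Compute d/(2d−n) = 11/1 ≈ 11.0000.
⌊d/(2d−n)⌋ = 11.
Plotkin bound: M ≤ 2·11 = 22.
Given |C| = 26, check: VIOLATED.
This |C| is above the Plotkin bound, so no binary code with n = 21, d = 11 and 26 codewords exists.


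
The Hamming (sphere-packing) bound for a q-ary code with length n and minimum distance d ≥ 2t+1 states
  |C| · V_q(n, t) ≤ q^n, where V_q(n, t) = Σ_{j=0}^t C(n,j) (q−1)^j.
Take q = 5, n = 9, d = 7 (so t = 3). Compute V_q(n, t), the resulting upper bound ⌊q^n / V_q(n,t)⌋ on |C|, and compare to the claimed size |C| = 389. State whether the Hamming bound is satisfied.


V_q(n, t) = 5989, q^n = 1953125, Hamming bound = 326, |C| = 389 > bound (violated).

Step 1: Compute V_q(n, t) = Σ_{j=0}^3 C(n, j) (q−1)^j.
  j = 0: C(9,0)·(4)^0 = 1·1 = 1.
  j = 1: C(9,1)·(4)^1 = 9·4 = 36.
  j = 2: C(9,2)·(4)^2 = 36·16 = 576.
  j = 3: C(9,3)·(4)^3 = 84·64 = 5376.
  V_q(n, t) = 1 + 36 + 576 + 5376 = 5989.
Step 2: q^n = 5^9 = 1953125.
Step 3: Hamming bound ⌊q^n / V_q(n,t)⌋ = ⌊1953125/5989⌋ = 326.
Step 4: Compare |C| = 389 to 326: violated.
The claimed |C| lies above the Hamming bound, so no 5-ary code of length 9 with d ≥ 7 can have 389 codewords.


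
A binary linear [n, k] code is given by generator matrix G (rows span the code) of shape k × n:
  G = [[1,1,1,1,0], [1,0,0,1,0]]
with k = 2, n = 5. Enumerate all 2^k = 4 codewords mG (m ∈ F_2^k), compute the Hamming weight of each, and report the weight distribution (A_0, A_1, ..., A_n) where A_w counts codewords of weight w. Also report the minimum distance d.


Weight distribution: A_0 = 1, A_2 = 2, A_4 = 1. Minimum distance d = 2.

Enumerate all 2^2 = 4 messages m ∈ F_2^2.
For each, compute codeword c = mG in F_2^5, then tally its weight.
  m = 00 → c = 00000, weight = 0.
  m = 10 → c = 11110, weight = 4.
  m = 01 → c = 10010, weight = 2.
  m = 11 → c = 01100, weight = 2.
Tally weights:
  weight 0: 1 codewords.
  weight 2: 2 codewords.
  weight 4: 1 codewords.
Minimum distance d = smallest w > 0 with A_w > 0 = 2.
Sanity: Σ A_w = 4 = 2^2 = 4 ✓.


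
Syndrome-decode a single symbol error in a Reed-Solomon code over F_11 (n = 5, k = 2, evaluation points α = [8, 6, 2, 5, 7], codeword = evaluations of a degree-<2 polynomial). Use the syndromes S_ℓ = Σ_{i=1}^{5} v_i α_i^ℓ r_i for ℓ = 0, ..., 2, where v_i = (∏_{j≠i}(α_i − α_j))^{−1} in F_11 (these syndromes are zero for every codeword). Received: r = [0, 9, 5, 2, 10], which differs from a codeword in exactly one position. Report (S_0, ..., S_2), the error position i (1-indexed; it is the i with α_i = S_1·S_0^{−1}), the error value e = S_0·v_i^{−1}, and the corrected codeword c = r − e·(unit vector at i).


S = (4, 9, 1), error at position 4, error magnitude e = 5, c = [0, 9, 5, 8, 10].

Step 1: column multipliers v_i = (∏_{j≠i}(α_i − α_j))^{−1} mod 11.
  i = 1 (α = 8): (8−6)(8−2)(8−5)(8−7) = 2·6·3·1 = 36 ≡ 3, so v_1 = 3^{−1} = 4 (mod 11).
  i = 2 (α = 6): (6−8)(6−2)(6−5)(6−7) = (−2)·4·1·(−1) = 8 ≡ 8, so v_2 = 8^{−1} = 7 (mod 11).
  i = 3 (α = 2): (2−8)(2−6)(2−5)(2−7) = (−6)·(−4)·(−3)·(−5) = 360 ≡ 8, so v_3 = 8^{−1} = 7 (mod 11).
  i = 4 (α = 5): (5−8)(5−6)(5−2)(5−7) = (−3)·(−1)·3·(−2) = −18 ≡ 4, so v_4 = 4^{−1} = 3 (mod 11).
  i = 5 (α = 7): (7−8)(7−6)(7−2)(7−5) = (−1)·1·5·2 = −10 ≡ 1, so v_5 = 1^{−1} = 1 (mod 11).
  v = [4, 7, 7, 3, 1].
Step 2: syndromes of r = [0, 9, 5, 2, 10] (all sums mod 11).
  S_0 = Σ v_i r_i = 4·0 + 7·9 + 7·5 + 3·2 + 1·10 = 114 ≡ 4.
  S_1 = Σ v_i α_i r_i = 4·8·0 + 7·6·9 + 7·2·5 + 3·5·2 + 1·7·10 = 548 ≡ 9.
  α_i^2 mod 11 = [9, 3, 4, 3, 5].
  S_2 = Σ v_i α_i^2 r_i = 4·9·0 + 7·3·9 + 7·4·5 + 3·3·2 + 1·5·10 = 397 ≡ 1.
  S = (4, 9, 1) ≠ 0, so r is not a codeword (an error is present).
Step 3: locate the error. For a single error e at position i, S_ℓ = v_i·e·α_i^ℓ, so α_err = S_1/S_0.
  S_0^{−1} = 4^{−1} = 3 (mod 11), so α_err = 9·3 = 27 ≡ 5 = α_4. Error position i = 4.
  Consistency check: S_2/S_1 = 1·5 = 5 ≡ 5 = α_err ✓ (single-error assumption holds).
Step 4: error magnitude e = S_0/v_4 = S_0·∏_{j≠4}(α_4 − α_j) = 4·4 = 16 ≡ 5 (mod 11).
Step 5: correct position 4: c_4 = r_4 − e = 2 − 5 ≡ 8 (mod 11). Hence c = [0, 9, 5, 8, 10].
  Check: interpolating c through the α_i gives m(x) = 3 + 1·x (degree < 2) with m(α_i) = c_i for every i, so c is indeed a codeword.


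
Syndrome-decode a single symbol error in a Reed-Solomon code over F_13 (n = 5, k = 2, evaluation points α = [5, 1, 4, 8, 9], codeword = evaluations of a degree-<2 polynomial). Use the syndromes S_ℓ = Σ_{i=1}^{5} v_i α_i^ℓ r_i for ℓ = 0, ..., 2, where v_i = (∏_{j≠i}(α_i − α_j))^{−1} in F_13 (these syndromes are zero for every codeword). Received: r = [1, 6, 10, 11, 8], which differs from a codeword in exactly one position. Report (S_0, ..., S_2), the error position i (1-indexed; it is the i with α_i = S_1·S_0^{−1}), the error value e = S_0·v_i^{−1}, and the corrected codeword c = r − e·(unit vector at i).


S = (8, 1, 5), error at position 1, error magnitude e = 7, c = [7, 6, 10, 11, 8].

Step 1: column multipliers v_i = (∏_{j≠i}(α_i − α_j))^{−1} mod 13.
  i = 1 (α = 5): (5−1)(5−4)(5−8)(5−9) = 4·1·(−3)·(−4) = 48 ≡ 9, so v_1 = 9^{−1} = 3 (mod 13).
  i = 2 (α = 1): (1−5)(1−4)(1−8)(1−9) = (−4)·(−3)·(−7)·(−8) = 672 ≡ 9, so v_2 = 9^{−1} = 3 (mod 13).
  i = 3 (α = 4): (4−5)(4−1)(4−8)(4−9) = (−1)·3·(−4)·(−5) = −60 ≡ 5, so v_3 = 5^{−1} = 8 (mod 13).
  i = 4 (α = 8): (8−5)(8−1)(8−4)(8−9) = 3·7·4·(−1) = −84 ≡ 7, so v_4 = 7^{−1} = 2 (mod 13).
  i = 5 (α = 9): (9−5)(9−1)(9−4)(9−8) = 4·8·5·1 = 160 ≡ 4, so v_5 = 4^{−1} = 10 (mod 13).
  v = [3, 3, 8, 2, 10].
Step 2: syndromes of r = [1, 6, 10, 11, 8] (all sums mod 13).
  S_0 = Σ v_i r_i = 3·1 + 3·6 + 8·10 + 2·11 + 10·8 = 203 ≡ 8.
  S_1 = Σ v_i α_i r_i = 3·5·1 + 3·1·6 + 8·4·10 + 2·8·11 + 10·9·8 = 1249 ≡ 1.
  α_i^2 mod 13 = [12, 1, 3, 12, 3].
  S_2 = Σ v_i α_i^2 r_i = 3·12·1 + 3·1·6 + 8·3·10 + 2·12·11 + 10·3·8 = 798 ≡ 5.
  S = (8, 1, 5) ≠ 0, so r is not a codeword (an error is present).
Step 3: locate the error. For a single error e at position i, S_ℓ = v_i·e·α_i^ℓ, so α_err = S_1/S_0.
  S_0^{−1} = 8^{−1} = 5 (mod 13), so α_err = 1·5 = 5 ≡ 5 = α_1. Error position i = 1.
  Consistency check: S_2/S_1 = 5·1 = 5 ≡ 5 = α_err ✓ (single-error assumption holds).
Step 4: error magnitude e = S_0/v_1 = S_0·∏_{j≠1}(α_1 − α_j) = 8·9 = 72 ≡ 7 (mod 13).
Step 5: correct position 1: c_1 = r_1 − e = 1 − 7 ≡ 7 (mod 13). Hence c = [7, 6, 10, 11, 8].
  Check: interpolating c through the α_i gives m(x) = 9 + 10·x (degree < 2) with m(α_i) = c_i for every i, so c is indeed a codeword.


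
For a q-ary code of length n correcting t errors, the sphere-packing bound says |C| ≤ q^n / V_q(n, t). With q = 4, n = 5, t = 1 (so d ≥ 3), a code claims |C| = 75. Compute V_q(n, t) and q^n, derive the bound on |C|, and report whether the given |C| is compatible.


V_q(n, t) = 16, q^n = 1024, Hamming bound = 64, |C| = 75 > bound (violated).

Step 1: Compute V_q(n, t) = Σ_{j=0}^1 C(n, j) (q−1)^j.
  j = 0: C(5,0)·(3)^0 = 1·1 = 1.
  j = 1: C(5,1)·(3)^1 = 5·3 = 15.
  V_q(n, t) = 1 + 15 = 16.
Step 2: q^n = 4^5 = 1024.
Step 3: Hamming bound ⌊q^n / V_q(n,t)⌋ = ⌊1024/16⌋ = 64.
Step 4: Compare |C| = 75 to 64: violated.
The claimed |C| lies above the Hamming bound, so no 4-ary code of length 5 with d ≥ 3 can have 75 codewords.


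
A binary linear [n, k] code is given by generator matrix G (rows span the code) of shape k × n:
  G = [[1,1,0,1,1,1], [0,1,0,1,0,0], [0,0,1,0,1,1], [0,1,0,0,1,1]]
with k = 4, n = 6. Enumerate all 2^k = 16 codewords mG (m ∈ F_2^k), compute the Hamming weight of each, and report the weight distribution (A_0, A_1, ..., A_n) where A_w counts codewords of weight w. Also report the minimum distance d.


Weight distribution: A_0 = 1, A_2 = 6, A_3 = 4, A_4 = 1, A_5 = 4. Minimum distance d = 2.

Enumerate all 2^4 = 16 messages m ∈ F_2^4.
For each, compute codeword c = mG in F_2^6, then tally its weight.
  m = 0000 → c = 000000, weight = 0.
  m = 1000 → c = 110111, weight = 5.
  m = 0100 → c = 010100, weight = 2.
  m = 1100 → c = 100011, weight = 3.
  m = 0010 → c = 001011, weight = 3.
  m = 1010 → c = 111100, weight = 4.
  m = 0110 → c = 011111, weight = 5.
  m = 1110 → c = 101000, weight = 2.
  m = 0001 → c = 010011, weight = 3.
  m = 1001 → c = 100100, weight = 2.
  m = 0101 → c = 000111, weight = 3.
  m = 1101 → c = 110000, weight = 2.
  m = 0011 → c = 011000, weight = 2.
  m = 1011 → c = 101111, weight = 5.
  m = 0111 → c = 001100, weight = 2.
  m = 1111 → c = 111011, weight = 5.
Tally weights:
  weight 0: 1 codewords.
  weight 2: 6 codewords.
  weight 3: 4 codewords.
  weight 4: 1 codewords.
  weight 5: 4 codewords.
Minimum distance d = smallest w > 0 with A_w > 0 = 2.
Sanity: Σ A_w = 16 = 2^4 = 16 ✓.


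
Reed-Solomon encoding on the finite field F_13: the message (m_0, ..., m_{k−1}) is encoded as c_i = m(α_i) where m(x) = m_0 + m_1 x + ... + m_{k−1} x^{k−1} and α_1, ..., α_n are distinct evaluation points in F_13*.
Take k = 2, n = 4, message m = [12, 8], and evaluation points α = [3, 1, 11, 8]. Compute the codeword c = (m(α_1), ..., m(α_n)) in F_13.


c = [10, 7, 9, 11]

Message polynomial: m(x) = 12 + 8·x (mod 13).
For each evaluation point α_i, compute m(α_i) mod 13:
  α_1 = 3: Horner steps 8 → 10, so m(3) = 10.
  α_2 = 1: Horner steps 8 → 7, so m(1) = 7.
  α_3 = 11: Horner steps 8 → 9, so m(11) = 9.
  α_4 = 8: Horner steps 8 → 11, so m(8) = 11.
Codeword c = [10, 7, 9, 11] ∈ F_13^4.


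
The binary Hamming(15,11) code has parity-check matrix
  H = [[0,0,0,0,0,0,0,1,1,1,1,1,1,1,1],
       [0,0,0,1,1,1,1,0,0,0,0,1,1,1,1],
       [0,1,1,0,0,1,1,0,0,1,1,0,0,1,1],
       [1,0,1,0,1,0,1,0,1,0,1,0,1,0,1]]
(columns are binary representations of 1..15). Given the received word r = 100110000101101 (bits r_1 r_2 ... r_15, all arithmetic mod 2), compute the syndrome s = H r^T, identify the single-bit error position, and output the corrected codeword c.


s = (0, 1, 0, 0)^T, error position = 4, corrected codeword c = 100010000101101

Compute s = H r^T mod 2 one row at a time:
  s_1 = 0 + 0 + 1 + 0 + 1 + 1 + 0 + 1 = 4 ≡ 0 (mod 2).
  s_2 = 1 + 1 + 0 + 0 + 1 + 1 + 0 + 1 = 5 ≡ 1 (mod 2).
  s_3 = 0 + 0 + 0 + 0 + 1 + 0 + 0 + 1 = 2 ≡ 0 (mod 2).
  s_4 = 1 + 0 + 1 + 0 + 0 + 0 + 1 + 1 = 4 ≡ 0 (mod 2).
s = (0, 1, 0, 0)^T — this equals column 4 of H (binary 0100), so error is at position 4.
Correct: flip bit 4 of r = 100110000101101 to get c = 100010000101101.


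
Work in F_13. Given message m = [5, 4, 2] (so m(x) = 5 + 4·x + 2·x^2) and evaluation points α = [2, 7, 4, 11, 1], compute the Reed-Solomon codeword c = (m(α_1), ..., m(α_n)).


c = [8, 1, 1, 5, 11]

Message polynomial: m(x) = 5 + 4·x + 2·x^2 (mod 13).
For each evaluation point α_i, compute m(α_i) mod 13:
  α_1 = 2: Horner steps 2 → 8 → 8, so m(2) = 8.
  α_2 = 7: Horner steps 2 → 5 → 1, so m(7) = 1.
  α_3 = 4: Horner steps 2 → 12 → 1, so m(4) = 1.
  α_4 = 11: Horner steps 2 → 0 → 5, so m(11) = 5.
  α_5 = 1: Horner steps 2 → 6 → 11, so m(1) = 11.
Codeword c = [8, 1, 1, 5, 11] ∈ F_13^5.


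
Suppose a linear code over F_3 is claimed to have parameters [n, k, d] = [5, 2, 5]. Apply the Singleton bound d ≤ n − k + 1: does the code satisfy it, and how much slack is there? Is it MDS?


Singleton RHS = n − k + 1 = 4, slack = -1, bound violated (no such code; not MDS).

Singleton bound: d ≤ n − k + 1.
Here n = 5, k = 2, so n − k + 1 = 4.
Given d = 5, check d ≤ 4: NO.
Slack = (n − k + 1) − d = -1.
The slack is negative: d = 5 exceeds n − k + 1 = 4 by 1, so the Singleton bound is violated and no linear [5, 2, 5]_3 code can exist. In particular it is not MDS (MDS requires d = n − k + 1 exactly).
Description: the claimed parameters are [5, 2, 5]_3; such a code would be impossible (violates the Singleton bound).


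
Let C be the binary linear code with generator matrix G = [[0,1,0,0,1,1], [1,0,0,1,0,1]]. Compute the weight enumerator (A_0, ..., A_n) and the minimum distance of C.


Weight distribution: A_0 = 1, A_3 = 2, A_4 = 1. Minimum distance d = 3.

Enumerate all 2^2 = 4 messages m ∈ F_2^2.
For each, compute codeword c = mG in F_2^6, then tally its weight.
  m = 00 → c = 000000, weight = 0.
  m = 10 → c = 010011, weight = 3.
  m = 01 → c = 100101, weight = 3.
  m = 11 → c = 110110, weight = 4.
Tally weights:
  weight 0: 1 codewords.
  weight 3: 2 codewords.
  weight 4: 1 codewords.
Minimum distance d = smallest w > 0 with A_w > 0 = 3.
Sanity: Σ A_w = 4 = 2^2 = 4 ✓.


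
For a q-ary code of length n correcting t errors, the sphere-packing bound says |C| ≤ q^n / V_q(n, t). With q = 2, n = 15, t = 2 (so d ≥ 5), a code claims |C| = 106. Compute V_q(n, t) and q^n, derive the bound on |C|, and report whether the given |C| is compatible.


V_q(n, t) = 121, q^n = 32768, Hamming bound = 270, |C| = 106 ≤ bound (satisfied).

Step 1: Compute V_q(n, t) = Σ_{j=0}^2 C(n, j) (q−1)^j.
  j = 0: C(15,0)·(1)^0 = 1·1 = 1.
  j = 1: C(15,1)·(1)^1 = 15·1 = 15.
  j = 2: C(15,2)·(1)^2 = 105·1 = 105.
  V_q(n, t) = 1 + 15 + 105 = 121.
Step 2: q^n = 2^15 = 32768.
Step 3: Hamming bound ⌊q^n / V_q(n,t)⌋ = ⌊32768/121⌋ = 270.
Step 4: Compare |C| = 106 to 270: satisfied.
The claimed |C| lies below the Hamming bound.


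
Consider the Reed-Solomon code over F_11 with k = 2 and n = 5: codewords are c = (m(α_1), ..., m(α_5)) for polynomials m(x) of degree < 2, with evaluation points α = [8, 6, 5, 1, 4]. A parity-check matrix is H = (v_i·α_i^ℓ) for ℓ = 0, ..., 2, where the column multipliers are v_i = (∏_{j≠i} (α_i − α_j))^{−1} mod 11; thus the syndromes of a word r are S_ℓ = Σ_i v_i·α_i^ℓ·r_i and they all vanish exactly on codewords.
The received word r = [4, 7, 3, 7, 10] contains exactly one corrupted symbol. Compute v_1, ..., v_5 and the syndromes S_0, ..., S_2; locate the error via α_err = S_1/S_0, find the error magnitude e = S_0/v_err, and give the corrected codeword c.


S = (10, 10, 10), error at position 4, error magnitude e = 9, c = [4, 7, 3, 9, 10].

Step 1: column multipliers v_i = (∏_{j≠i}(α_i − α_j))^{−1} mod 11.
  i = 1 (α = 8): (8−6)(8−5)(8−1)(8−4) = 2·3·7·4 = 168 ≡ 3, so v_1 = 3^{−1} = 4 (mod 11).
  i = 2 (α = 6): (6−8)(6−5)(6−1)(6−4) = (−2)·1·5·2 = −20 ≡ 2, so v_2 = 2^{−1} = 6 (mod 11).
  i = 3 (α = 5): (5−8)(5−6)(5−1)(5−4) = (−3)·(−1)·4·1 = 12 ≡ 1, so v_3 = 1^{−1} = 1 (mod 11).
  i = 4 (α = 1): (1−8)(1−6)(1−5)(1−4) = (−7)·(−5)·(−4)·(−3) = 420 ≡ 2, so v_4 = 2^{−1} = 6 (mod 11).
  i = 5 (α = 4): (4−8)(4−6)(4−5)(4−1) = (−4)·(−2)·(−1)·3 = −24 ≡ 9, so v_5 = 9^{−1} = 5 (mod 11).
  v = [4, 6, 1, 6, 5].
Step 2: syndromes of r = [4, 7, 3, 7, 10] (all sums mod 11).
  S_0 = Σ v_i r_i = 4·4 + 6·7 + 1·3 + 6·7 + 5·10 = 153 ≡ 10.
  S_1 = Σ v_i α_i r_i = 4·8·4 + 6·6·7 + 1·5·3 + 6·1·7 + 5·4·10 = 637 ≡ 10.
  α_i^2 mod 11 = [9, 3, 3, 1, 5].
  S_2 = Σ v_i α_i^2 r_i = 4·9·4 + 6·3·7 + 1·3·3 + 6·1·7 + 5·5·10 = 571 ≡ 10.
  S = (10, 10, 10) ≠ 0, so r is not a codeword (an error is present).
Step 3: locate the error. For a single error e at position i, S_ℓ = v_i·e·α_i^ℓ, so α_err = S_1/S_0.
  S_0^{−1} = 10^{−1} = 10 (mod 11), so α_err = 10·10 = 100 ≡ 1 = α_4. Error position i = 4.
  Consistency check: S_2/S_1 = 10·10 = 100 ≡ 1 = α_err ✓ (single-error assumption holds).
Step 4: error magnitude e = S_0/v_4 = S_0·∏_{j≠4}(α_4 − α_j) = 10·2 = 20 ≡ 9 (mod 11).
Step 5: correct position 4: c_4 = r_4 − e = 7 − 9 ≡ 9 (mod 11). Hence c = [4, 7, 3, 9, 10].
  Check: interpolating c through the α_i gives m(x) = 5 + 4·x (degree < 2) with m(α_i) = c_i for every i, so c is indeed a codeword.


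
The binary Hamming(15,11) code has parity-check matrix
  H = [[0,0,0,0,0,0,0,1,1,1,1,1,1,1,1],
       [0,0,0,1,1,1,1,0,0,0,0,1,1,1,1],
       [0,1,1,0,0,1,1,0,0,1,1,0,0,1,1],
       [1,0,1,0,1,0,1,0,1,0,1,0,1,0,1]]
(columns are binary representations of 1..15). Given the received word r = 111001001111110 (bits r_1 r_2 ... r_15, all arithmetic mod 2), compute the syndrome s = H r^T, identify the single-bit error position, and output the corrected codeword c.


s = (0, 0, 0, 1)^T, error position = 1, corrected codeword c = 011001001111110

Compute s = H r^T mod 2 one row at a time:
  s_1 = 0 + 1 + 1 + 1 + 1 + 1 + 1 + 0 = 6 ≡ 0 (mod 2).
  s_2 = 0 + 0 + 1 + 0 + 1 + 1 + 1 + 0 = 4 ≡ 0 (mod 2).
  s_3 = 1 + 1 + 1 + 0 + 1 + 1 + 1 + 0 = 6 ≡ 0 (mod 2).
  s_4 = 1 + 1 + 0 + 0 + 1 + 1 + 1 + 0 = 5 ≡ 1 (mod 2).
s = (0, 0, 0, 1)^T — this equals column 1 of H (binary 0001), so error is at position 1.
Correct: flip bit 1 of r = 111001001111110 to get c = 011001001111110.


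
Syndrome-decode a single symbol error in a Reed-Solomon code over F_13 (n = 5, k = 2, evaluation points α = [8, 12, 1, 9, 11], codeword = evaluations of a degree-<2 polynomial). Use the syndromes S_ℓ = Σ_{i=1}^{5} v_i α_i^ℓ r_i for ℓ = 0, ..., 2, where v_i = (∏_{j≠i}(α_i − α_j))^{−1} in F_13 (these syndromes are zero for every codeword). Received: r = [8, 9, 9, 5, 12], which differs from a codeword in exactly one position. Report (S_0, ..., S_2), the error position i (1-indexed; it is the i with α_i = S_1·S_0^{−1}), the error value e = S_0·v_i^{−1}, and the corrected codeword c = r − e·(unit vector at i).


S = (10, 10, 10), error at position 3, error magnitude e = 6, c = [8, 9, 3, 5, 12].

Step 1: column multipliers v_i = (∏_{j≠i}(α_i − α_j))^{−1} mod 13.
  i = 1 (α = 8): (8−12)(8−1)(8−9)(8−11) = (−4)·7·(−1)·(−3) = −84 ≡ 7, so v_1 = 7^{−1} = 2 (mod 13).
  i = 2 (α = 12): (12−8)(12−1)(12−9)(12−11) = 4·11·3·1 = 132 ≡ 2, so v_2 = 2^{−1} = 7 (mod 13).
  i = 3 (α = 1): (1−8)(1−12)(1−9)(1−11) = (−7)·(−11)·(−8)·(−10) = 6160 ≡ 11, so v_3 = 11^{−1} = 6 (mod 13).
  i = 4 (α = 9): (9−8)(9−12)(9−1)(9−11) = 1·(−3)·8·(−2) = 48 ≡ 9, so v_4 = 9^{−1} = 3 (mod 13).
  i = 5 (α = 11): (11−8)(11−12)(11−1)(11−9) = 3·(−1)·10·2 = −60 ≡ 5, so v_5 = 5^{−1} = 8 (mod 13).
  v = [2, 7, 6, 3, 8].
Step 2: syndromes of r = [8, 9, 9, 5, 12] (all sums mod 13).
  S_0 = Σ v_i r_i = 2·8 + 7·9 + 6·9 + 3·5 + 8·12 = 244 ≡ 10.
  S_1 = Σ v_i α_i r_i = 2·8·8 + 7·12·9 + 6·1·9 + 3·9·5 + 8·11·12 = 2129 ≡ 10.
  α_i^2 mod 13 = [12, 1, 1, 3, 4].
  S_2 = Σ v_i α_i^2 r_i = 2·12·8 + 7·1·9 + 6·1·9 + 3·3·5 + 8·4·12 = 738 ≡ 10.
  S = (10, 10, 10) ≠ 0, so r is not a codeword (an error is present).
Step 3: locate the error. For a single error e at position i, S_ℓ = v_i·e·α_i^ℓ, so α_err = S_1/S_0.
  S_0^{−1} = 10^{−1} = 4 (mod 13), so α_err = 10·4 = 40 ≡ 1 = α_3. Error position i = 3.
  Consistency check: S_2/S_1 = 10·4 = 40 ≡ 1 = α_err ✓ (single-error assumption holds).
Step 4: error magnitude e = S_0/v_3 = S_0·∏_{j≠3}(α_3 − α_j) = 10·11 = 110 ≡ 6 (mod 13).
Step 5: correct position 3: c_3 = r_3 − e = 9 − 6 ≡ 3 (mod 13). Hence c = [8, 9, 3, 5, 12].
  Check: interpolating c through the α_i gives m(x) = 6 + 10·x (degree < 2) with m(α_i) = c_i for every i, so c is indeed a codeword.


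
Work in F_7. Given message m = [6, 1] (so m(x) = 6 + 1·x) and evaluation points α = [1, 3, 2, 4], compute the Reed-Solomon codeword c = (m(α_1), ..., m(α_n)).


c = [0, 2, 1, 3]

Message polynomial: m(x) = 6 + 1·x (mod 7).
For each evaluation point α_i, compute m(α_i) mod 7:
  α_1 = 1: Horner steps 1 → 0, so m(1) = 0.
  α_2 = 3: Horner steps 1 → 2, so m(3) = 2.
  α_3 = 2: Horner steps 1 → 1, so m(2) = 1.
  α_4 = 4: Horner steps 1 → 3, so m(4) = 3.
Codeword c = [0, 2, 1, 3] ∈ F_7^4.


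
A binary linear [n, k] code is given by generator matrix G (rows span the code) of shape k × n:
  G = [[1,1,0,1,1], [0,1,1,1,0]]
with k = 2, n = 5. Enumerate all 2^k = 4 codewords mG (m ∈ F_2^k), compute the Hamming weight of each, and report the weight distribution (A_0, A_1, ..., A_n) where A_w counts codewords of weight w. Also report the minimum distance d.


Weight distribution: A_0 = 1, A_3 = 2, A_4 = 1. Minimum distance d = 3.

Enumerate all 2^2 = 4 messages m ∈ F_2^2.
For each, compute codeword c = mG in F_2^5, then tally its weight.
  m = 00 → c = 00000, weight = 0.
  m = 10 → c = 11011, weight = 4.
  m = 01 → c = 01110, weight = 3.
  m = 11 → c = 10101, weight = 3.
Tally weights:
  weight 0: 1 codewords.
  weight 3: 2 codewords.
  weight 4: 1 codewords.
Minimum distance d = smallest w > 0 with A_w > 0 = 3.
Sanity: Σ A_w = 4 = 2^2 = 4 ✓.


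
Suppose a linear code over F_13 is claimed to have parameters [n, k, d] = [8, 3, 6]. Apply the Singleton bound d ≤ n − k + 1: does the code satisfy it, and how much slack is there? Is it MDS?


Singleton RHS = n − k + 1 = 6, slack = 0, bound satisfied, MDS.

Singleton bound: d ≤ n − k + 1.
Here n = 8, k = 3, so n − k + 1 = 6.
Given d = 6, check d ≤ 6: YES.
Slack = (n − k + 1) − d = 0.
The code is MDS (slack = 0).
Description: the claimed parameters are [8, 3, 6]_13; such a code would be MDS (meets Singleton bound).


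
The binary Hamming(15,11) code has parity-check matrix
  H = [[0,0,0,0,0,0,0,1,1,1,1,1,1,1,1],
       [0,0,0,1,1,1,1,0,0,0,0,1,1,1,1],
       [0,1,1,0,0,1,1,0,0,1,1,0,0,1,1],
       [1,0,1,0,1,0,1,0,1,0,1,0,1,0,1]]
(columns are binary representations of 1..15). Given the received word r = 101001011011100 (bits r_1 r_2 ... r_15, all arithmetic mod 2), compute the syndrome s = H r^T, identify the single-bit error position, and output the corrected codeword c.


s = (1, 1, 1, 1)^T, error position = 15, corrected codeword c = 101001011011101

Compute s = H r^T mod 2 one row at a time:
  s_1 = 1 + 1 + 0 + 1 + 1 + 1 + 0 + 0 = 5 ≡ 1 (mod 2).
  s_2 = 0 + 0 + 1 + 0 + 1 + 1 + 0 + 0 = 3 ≡ 1 (mod 2).
  s_3 = 0 + 1 + 1 + 0 + 0 + 1 + 0 + 0 = 3 ≡ 1 (mod 2).
  s_4 = 1 + 1 + 0 + 0 + 1 + 1 + 1 + 0 = 5 ≡ 1 (mod 2).
s = (1, 1, 1, 1)^T — this equals column 15 of H (binary 1111), so error is at position 15.
Correct: flip bit 15 of r = 101001011011100 to get c = 101001011011101.


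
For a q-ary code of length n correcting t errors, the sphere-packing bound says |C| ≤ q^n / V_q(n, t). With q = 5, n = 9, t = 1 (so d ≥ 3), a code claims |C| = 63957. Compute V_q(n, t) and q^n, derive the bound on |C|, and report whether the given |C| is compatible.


V_q(n, t) = 37, q^n = 1953125, Hamming bound = 52787, |C| = 63957 > bound (violated).

Step 1: Compute V_q(n, t) = Σ_{j=0}^1 C(n, j) (q−1)^j.
  j = 0: C(9,0)·(4)^0 = 1·1 = 1.
  j = 1: C(9,1)·(4)^1 = 9·4 = 36.
  V_q(n, t) = 1 + 36 = 37.
Step 2: q^n = 5^9 = 1953125.
Step 3: Hamming bound ⌊q^n / V_q(n,t)⌋ = ⌊1953125/37⌋ = 52787.
Step 4: Compare |C| = 63957 to 52787: violated.
The claimed |C| lies above the Hamming bound, so no 5-ary code of length 9 with d ≥ 3 can have 63957 codewords.
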